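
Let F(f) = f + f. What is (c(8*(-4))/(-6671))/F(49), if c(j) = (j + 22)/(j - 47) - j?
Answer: -1269/25823441 ≈ -4.9141e-5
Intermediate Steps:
F(f) = 2*f
c(j) = -j + (22 + j)/(-47 + j) (c(j) = (22 + j)/(-47 + j) - j = -j + (22 + j)/(-47 + j))
(c(8*(-4))/(-6671))/F(49) = (((22 - (8*(-4))**2 + 48*(8*(-4)))/(-47 + 8*(-4)))/(-6671))/((2*49)) = (((22 - 1*(-32)**2 + 48*(-32))/(-47 - 32))*(-1/6671))/98 = (((22 - 1*1024 - 1536)/(-79))*(-1/6671))*(1/98) = (-(22 - 1024 - 1536)/79*(-1/6671))*(1/98) = (-1/79*(-2538)*(-1/6671))*(1/98) = ((2538/79)*(-1/6671))*(1/98) = -2538/527009*1/98 = -1269/25823441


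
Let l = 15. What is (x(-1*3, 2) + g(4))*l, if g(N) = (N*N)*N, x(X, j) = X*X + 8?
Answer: 1215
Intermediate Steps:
x(X, j) = 8 + X² (x(X, j) = X² + 8 = 8 + X²)
g(N) = N³ (g(N) = N²*N = N³)
(x(-1*3, 2) + g(4))*l = ((8 + (-1*3)²) + 4³)*15 = ((8 + (-3)²) + 64)*15 = ((8 + 9) + 64)*15 = (17 + 64)*15 = 81*15 = 1215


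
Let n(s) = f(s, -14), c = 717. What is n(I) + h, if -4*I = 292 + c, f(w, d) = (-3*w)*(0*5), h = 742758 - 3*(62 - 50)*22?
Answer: 741966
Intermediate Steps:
h = 741966 (h = 742758 - 3*12*22 = 742758 - 36*22 = 742758 - 1*792 = 742758 - 792 = 741966)
f(w, d) = 0 (f(w, d) = -3*w*0 = 0)
I = -1009/4 (I = -(292 + 717)/4 = -¼*1009 = -1009/4 ≈ -252.25)
n(s) = 0
n(I) + h = 0 + 741966 = 741966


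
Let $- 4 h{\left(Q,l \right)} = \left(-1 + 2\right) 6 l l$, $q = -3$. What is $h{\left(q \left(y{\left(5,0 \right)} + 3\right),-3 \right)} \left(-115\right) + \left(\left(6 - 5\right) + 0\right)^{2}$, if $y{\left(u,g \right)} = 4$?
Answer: $\frac{3107}{2} \approx 1553.5$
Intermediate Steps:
$h{\left(Q,l \right)} = - \frac{3 l^{2}}{2}$ ($h{\left(Q,l \right)} = - \frac{\left(-1 + 2\right) 6 l l}{4} = - \frac{1 \cdot 6 l l}{4} = - \frac{6 l l}{4} = - \frac{6 l^{2}}{4} = - \frac{3 l^{2}}{2}$)
$h{\left(q \left(y{\left(5,0 \right)} + 3\right),-3 \right)} \left(-115\right) + \left(\left(6 - 5\right) + 0\right)^{2} = - \frac{3 \left(-3\right)^{2}}{2} \left(-115\right) + \left(\left(6 - 5\right) + 0\right)^{2} = \left(- \frac{3}{2}\right) 9 \left(-115\right) + \left(1 + 0\right)^{2} = \left(- \frac{27}{2}\right) \left(-115\right) + 1^{2} = \frac{3105}{2} + 1 = \frac{3107}{2}$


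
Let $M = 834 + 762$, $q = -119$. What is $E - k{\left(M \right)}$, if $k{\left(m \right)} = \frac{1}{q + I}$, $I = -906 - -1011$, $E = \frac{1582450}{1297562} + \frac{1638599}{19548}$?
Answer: $\frac{1079464647761}{12682370988} \approx 85.115$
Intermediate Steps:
$E = \frac{1078558764119}{12682370988}$ ($E = 1582450 \cdot \frac{1}{1297562} + 1638599 \cdot \frac{1}{19548} = \frac{791225}{648781} + \frac{1638599}{19548} = \frac{1078558764119}{12682370988} \approx 85.044$)
$I = 105$ ($I = -906 + 1011 = 105$)
$M = 1596$
$k{\left(m \right)} = - \frac{1}{14}$ ($k{\left(m \right)} = \frac{1}{-119 + 105} = \frac{1}{-14} = - \frac{1}{14}$)
$E - k{\left(M \right)} = \frac{1078558764119}{12682370988} - - \frac{1}{14} = \frac{1078558764119}{12682370988} + \frac{1}{14} = \frac{1079464647761}{12682370988}$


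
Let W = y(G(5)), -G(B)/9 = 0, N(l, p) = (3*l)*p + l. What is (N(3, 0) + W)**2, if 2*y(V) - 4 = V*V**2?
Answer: 25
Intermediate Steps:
N(l, p) = l + 3*l*p (N(l, p) = 3*l*p + l = l + 3*l*p)
G(B) = 0 (G(B) = -9*0 = 0)
y(V) = 2 + V**3/2 (y(V) = 2 + (V*V**2)/2 = 2 + V**3/2)
W = 2 (W = 2 + (1/2)*0**3 = 2 + (1/2)*0 = 2 + 0 = 2)
(N(3, 0) + W)**2 = (3*(1 + 3*0) + 2)**2 = (3*(1 + 0) + 2)**2 = (3*1 + 2)**2 = (3 + 2)**2 = 5**2 = 25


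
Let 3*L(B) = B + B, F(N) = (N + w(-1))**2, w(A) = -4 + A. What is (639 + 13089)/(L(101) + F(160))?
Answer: 41184/72277 ≈ 0.56981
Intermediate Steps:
F(N) = (-5 + N)**2 (F(N) = (N + (-4 - 1))**2 = (N - 5)**2 = (-5 + N)**2)
L(B) = 2*B/3 (L(B) = (B + B)/3 = (2*B)/3 = 2*B/3)
(639 + 13089)/(L(101) + F(160)) = (639 + 13089)/((2/3)*101 + (-5 + 160)**2) = 13728/(202/3 + 155**2) = 13728/(202/3 + 24025) = 13728/(72277/3) = 13728*(3/72277) = 41184/72277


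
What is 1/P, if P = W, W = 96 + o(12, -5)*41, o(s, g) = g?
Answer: -1/109 ≈ -0.0091743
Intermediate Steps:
W = -109 (W = 96 - 5*41 = 96 - 205 = -109)
P = -109
1/P = 1/(-109) = -1/109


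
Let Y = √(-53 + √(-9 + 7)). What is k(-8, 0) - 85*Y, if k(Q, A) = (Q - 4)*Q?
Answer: 96 - 85*√(-53 + I*√2) ≈ 87.745 - 618.86*I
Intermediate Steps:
k(Q, A) = Q*(-4 + Q) (k(Q, A) = (-4 + Q)*Q = Q*(-4 + Q))
Y = √(-53 + I*√2) (Y = √(-53 + √(-2)) = √(-53 + I*√2) ≈ 0.09712 + 7.2808*I)
k(-8, 0) - 85*Y = -8*(-4 - 8) - 85*√(-53 + I*√2) = -8*(-12) - 85*√(-53 + I*√2) = 96 - 85*√(-53 + I*√2)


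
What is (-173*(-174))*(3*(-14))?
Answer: -1264284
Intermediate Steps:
(-173*(-174))*(3*(-14)) = 30102*(-42) = -1264284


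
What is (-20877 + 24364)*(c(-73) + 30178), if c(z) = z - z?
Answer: 105230686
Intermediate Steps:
c(z) = 0
(-20877 + 24364)*(c(-73) + 30178) = (-20877 + 24364)*(0 + 30178) = 3487*30178 = 105230686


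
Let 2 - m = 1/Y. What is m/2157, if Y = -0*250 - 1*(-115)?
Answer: 229/248055 ≈ 0.00092318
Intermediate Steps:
Y = 115 (Y = -1*0 + 115 = 0 + 115 = 115)
m = 229/115 (m = 2 - 1/115 = 229/115 ≈ 1.9913)
m/2157 = (229/115)/2157 = (229/115)*(1/2157) = 229/248055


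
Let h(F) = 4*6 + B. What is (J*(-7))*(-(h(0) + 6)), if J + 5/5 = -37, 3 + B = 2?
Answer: -7714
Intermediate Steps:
B = -1 (B = -3 + 2 = -1)
J = -38 (J = -1 - 37 = -38)
h(F) = 23 (h(F) = 4*6 - 1 = 24 - 1 = 23)
(J*(-7))*(-(h(0) + 6)) = (-38*(-7))*(-(23 + 6)) = 266*(-1*29) = 266*(-29) = -7714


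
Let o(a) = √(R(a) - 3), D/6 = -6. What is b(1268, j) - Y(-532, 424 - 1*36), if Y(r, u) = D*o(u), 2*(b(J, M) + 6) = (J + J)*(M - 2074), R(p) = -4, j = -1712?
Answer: -4800654 + 36*I*√7 ≈ -4.8007e+6 + 95.247*I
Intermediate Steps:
D = -36 (D = 6*(-6) = -36)
b(J, M) = -6 + J*(-2074 + M) (b(J, M) = -6 + ((J + J)*(M - 2074))/2 = -6 + ((2*J)*(-2074 + M))/2 = -6 + (2*J*(-2074 + M))/2 = -6 + J*(-2074 + M))
o(a) = I*√7 (o(a) = √(-4 - 3) = √(-7) = I*√7)
Y(r, u) = -36*I*√7
b(1268, j) - Y(-532, 424 - 1*36) = (-6 - 2074*1268 + 1268*(-1712)) - (-36)*I*√7 = (-6 - 2629832 - 2170816) + 36*I*√7 = -4800654 + 36*I*√7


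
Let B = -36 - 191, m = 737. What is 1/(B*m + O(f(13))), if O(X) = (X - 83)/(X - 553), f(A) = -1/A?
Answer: -719/120287873 ≈ -5.9773e-6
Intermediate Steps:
O(X) = (-83 + X)/(-553 + X)
B = -227
1/(B*m + O(f(13))) = 1/(-227*737 + (-83 - 1/13)/(-553 - 1/13)) = 1/(-167299 + (-83 - 1*1/13)/(-553 - 1*1/13)) = 1/(-167299 + (-83 - 1/13)/(-553 - 1/13)) = 1/(-167299 - 1080/13/(-7190/13)) = 1/(-167299 - 13/7190*(-1080/13)) = 1/(-167299 + 108/719) = 1/(-120287873/719) = -719/120287873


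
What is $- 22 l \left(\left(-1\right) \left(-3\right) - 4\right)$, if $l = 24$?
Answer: $528$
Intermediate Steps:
$- 22 l \left(\left(-1\right) \left(-3\right) - 4\right) = \left(-22\right) 24 \left(\left(-1\right) \left(-3\right) - 4\right) = - 528 \left(3 - 4\right) = \left(-528\right) \left(-1\right) = 528$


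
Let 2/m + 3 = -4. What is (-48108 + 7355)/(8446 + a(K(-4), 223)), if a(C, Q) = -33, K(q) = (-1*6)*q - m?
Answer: -40753/8413 ≈ -4.8440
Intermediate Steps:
m = -2/7 (m = 2/(-3 - 4) = 2/(-7) = 2*(-⅐) = -2/7 ≈ -0.28571)
K(q) = 2/7 - 6*q (K(q) = (-1*6)*q - 1*(-2/7) = -6*q + 2/7 = 2/7 - 6*q)
(-48108 + 7355)/(8446 + a(K(-4), 223)) = (-48108 + 7355)/(8446 - 33) = -40753/8413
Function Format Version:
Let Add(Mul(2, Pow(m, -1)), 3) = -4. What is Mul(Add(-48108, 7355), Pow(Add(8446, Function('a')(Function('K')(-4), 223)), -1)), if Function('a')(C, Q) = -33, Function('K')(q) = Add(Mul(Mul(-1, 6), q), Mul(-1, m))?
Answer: Rational(-40753, 8413) ≈ -4.8440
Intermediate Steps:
m = Rational(-2, 7) (m = Mul(2, Pow(Add(-3, -4), -1)) = Mul(2, Pow(-7, -1)) = Mul(2, Rational(-1, 7)) = Rational(-2, 7) ≈ -0.28571)
Function('K')(q) = Add(Rational(2, 7), Mul(-6, q)) (Function('K')(q) = Add(Mul(Mul(-1, 6), q), Mul(-1, Rational(-2, 7))) = Add(Mul(-6, q), Rational(2, 7)) = Add(Rational(2, 7), Mul(-6, q)))
Mul(Add(-48108, 7355), Pow(Add(8446, Function('a')(Function('K')(-4), 223)), -1)) = Mul(Add(-48108, 7355), Pow(Add(8446, -33), -1)) = Mul(-40753, Pow(8413, -1)) = Mul(-40753, Rational(1, 8413)) = Rational(-40753, 8413)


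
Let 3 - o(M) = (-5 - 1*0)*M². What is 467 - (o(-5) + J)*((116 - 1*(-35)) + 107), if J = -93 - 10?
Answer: -5983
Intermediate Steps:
J = -103
o(M) = 3 + 5*M² (o(M) = 3 - (-5 - 1*0)*M² = 3 - (-5 + 0)*M² = 3 - (-5)*M² = 3 + 5*M²)
467 - (o(-5) + J)*((116 - 1*(-35)) + 107) = 467 - ((3 + 5*(-5)²) - 103)*((116 - 1*(-35)) + 107) = 467 - ((3 + 5*25) - 103)*((116 + 35) + 107) = 467 - ((3 + 125) - 103)*(151 + 107) = 467 - (128 - 103)*258 = 467 - 25*258 = 467 - 1*6450 = 467 - 6450 = -5983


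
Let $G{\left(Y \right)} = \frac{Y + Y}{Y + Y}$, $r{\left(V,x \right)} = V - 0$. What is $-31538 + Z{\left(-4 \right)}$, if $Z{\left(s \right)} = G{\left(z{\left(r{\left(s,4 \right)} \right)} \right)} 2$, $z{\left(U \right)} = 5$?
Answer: $-31536$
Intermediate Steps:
$r{\left(V,x \right)} = V$ ($r{\left(V,x \right)} = V + 0 = V$)
$G{\left(Y \right)} = 1$ ($G{\left(Y \right)} = \frac{2 Y}{2 Y} = 2 Y \frac{1}{2 Y} = 1$)
$Z{\left(s \right)} = 2$ ($Z{\left(s \right)} = 1 \cdot 2 = 2$)
$-31538 + Z{\left(-4 \right)} = -31538 + 2 = -31536$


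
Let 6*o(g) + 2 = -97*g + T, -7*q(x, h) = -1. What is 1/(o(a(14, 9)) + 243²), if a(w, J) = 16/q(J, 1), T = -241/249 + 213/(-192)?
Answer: 95616/5472835505 ≈ 1.7471e-5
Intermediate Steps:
T = -33103/15936 (T = -241*1/249 + 213*(-1/192) = -241/249 - 71/64 = -33103/15936 ≈ -2.0772)
q(x, h) = ⅐ (q(x, h) = -⅐*(-1) = ⅐)
a(w, J) = 112 (a(w, J) = 16/(⅐) = 16*7 = 112)
o(g) = -64975/95616 - 97*g/6 (o(g) = -⅓ + (-97*g - 33103/15936)/6 = -⅓ + (-33103/15936 - 97*g)/6 = -⅓ + (-33103/95616 - 97*g/6) = -64975/95616 - 97*g/6)
1/(o(a(14, 9)) + 243²) = 1/((-64975/95616 - 97/6*112) + 243²) = 1/((-64975/95616 - 5432/3) + 59049) = 1/(-173193679/95616 + 59049) = 1/(5472835505/95616) = 95616/5472835505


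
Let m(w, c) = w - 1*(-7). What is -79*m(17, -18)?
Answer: -1896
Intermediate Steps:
m(w, c) = 7 + w (m(w, c) = w + 7 = 7 + w)
-79*m(17, -18) = -79*(7 + 17) = -79*24 = -1896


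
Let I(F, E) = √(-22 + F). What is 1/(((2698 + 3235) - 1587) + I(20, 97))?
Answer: 2173/9443859 - I*√2/18887718 ≈ 0.0002301 - 7.4875e-8*I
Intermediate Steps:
1/(((2698 + 3235) - 1587) + I(20, 97)) = 1/(((2698 + 3235) - 1587) + √(-22 + 20)) = 1/((5933 - 1587) + √(-2)) = 1/(4346 + I*√2)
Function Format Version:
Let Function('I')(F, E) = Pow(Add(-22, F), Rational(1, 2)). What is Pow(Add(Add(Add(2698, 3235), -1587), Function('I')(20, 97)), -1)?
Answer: Add(Rational(2173, 9443859), Mul(Rational(-1, 18887718), I, Pow(2, Rational(1, 2)))) ≈ Add(0.00023010, Mul(-7.4875e-8, I))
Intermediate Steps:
Pow(Add(Add(Add(2698, 3235), -1587), Function('I')(20, 97)), -1) = Pow(Add(Add(Add(2698, 3235), -1587), Pow(Add(-22, 20), Rational(1, 2))), -1) = Pow(Add(Add(5933, -1587), Pow(-2, Rational(1, 2))), -1) = Pow(Add(4346, Mul(I, Pow(2, Rational(1, 2)))), -1)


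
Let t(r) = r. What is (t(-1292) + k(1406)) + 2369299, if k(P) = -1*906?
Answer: 2367101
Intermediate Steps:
k(P) = -906
(t(-1292) + k(1406)) + 2369299 = (-1292 - 906) + 2369299 = -2198 + 2369299 = 2367101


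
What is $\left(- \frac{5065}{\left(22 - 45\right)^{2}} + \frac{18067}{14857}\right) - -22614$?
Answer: $\frac{177665715480}{7859353} \approx 22606.0$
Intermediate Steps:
$\left(- \frac{5065}{\left(22 - 45\right)^{2}} + \frac{18067}{14857}\right) - -22614 = \left(- \frac{5065}{\left(-23\right)^{2}} + 18067 \cdot \frac{1}{14857}\right) + 22614 = \left(- \frac{5065}{529} + \frac{18067}{14857}\right) + 22614 = - \frac{65693262}{7859353} + 22614 = \frac{177665715480}{7859353}$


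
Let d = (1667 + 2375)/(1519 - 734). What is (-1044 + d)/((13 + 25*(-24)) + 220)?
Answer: 815498/288095 ≈ 2.8307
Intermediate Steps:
d = 4042/785 ≈ 5.1490
(-1044 + d)/((13 + 25*(-24)) + 220) = (-1044 + 4042/785)/((13 + 25*(-24)) + 220) = -815498/(785*((13 - 600) + 220)) = -815498/(785*(-587 + 220)) = -815498/785/(-367) = -815498/785*(-1/367) = 815498/288095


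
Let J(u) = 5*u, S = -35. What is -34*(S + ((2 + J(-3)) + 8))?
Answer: 1360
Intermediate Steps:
-34*(S + ((2 + J(-3)) + 8)) = -34*(-35 + ((2 + 5*(-3)) + 8)) = -34*(-35 + ((2 - 15) + 8)) = -34*(-35 + (-13 + 8)) = -34*(-35 - 5) = -34*(-40) = 1360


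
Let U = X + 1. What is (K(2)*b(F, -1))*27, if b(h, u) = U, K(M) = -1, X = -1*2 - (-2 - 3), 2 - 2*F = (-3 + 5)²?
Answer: -108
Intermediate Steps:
F = -1 (F = 1 - (-3 + 5)²/2 = 1 - ½*2² = 1 - ½*4 = 1 - 2 = -1)
X = 3 (X = -2 - 1*(-5) = -2 + 5 = 3)
U = 4 (U = 3 + 1 = 4)
b(h, u) = 4
(K(2)*b(F, -1))*27 = -1*4*27 = -4*27 = -108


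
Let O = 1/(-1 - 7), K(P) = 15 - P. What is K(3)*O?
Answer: -3/2 ≈ -1.5000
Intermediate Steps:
O = -1/8 (O = 1/(-8) = -1/8 ≈ -0.12500)
K(3)*O = (15 - 1*3)*(-1/8) = (15 - 3)*(-1/8) = 12*(-1/8) = -3/2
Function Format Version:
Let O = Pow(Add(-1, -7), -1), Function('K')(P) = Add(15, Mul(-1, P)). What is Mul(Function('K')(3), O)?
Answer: Rational(-3, 2) ≈ -1.5000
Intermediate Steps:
O = Rational(-1, 8) (O = Pow(-8, -1) = Rational(-1, 8) ≈ -0.12500)
Mul(Function('K')(3), O) = Mul(Add(15, Mul(-1, 3)), Rational(-1, 8)) = Mul(Add(15, -3), Rational(-1, 8)) = Mul(12, Rational(-1, 8)) = Rational(-3, 2)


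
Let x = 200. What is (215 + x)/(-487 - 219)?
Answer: -415/706 ≈ -0.58782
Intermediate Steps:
(215 + x)/(-487 - 219) = (215 + 200)/(-487 - 219) = 415/(-706) = 415*(-1/706) = -415/706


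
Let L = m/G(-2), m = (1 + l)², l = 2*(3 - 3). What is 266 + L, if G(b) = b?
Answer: 531/2 ≈ 265.50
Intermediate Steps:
l = 0 (l = 2*0 = 0)
m = 1 (m = (1 + 0)² = 1² = 1)
L = -½ (L = 1/(-2) = 1*(-½) = -½ ≈ -0.50000)
266 + L = 266 - ½ = 531/2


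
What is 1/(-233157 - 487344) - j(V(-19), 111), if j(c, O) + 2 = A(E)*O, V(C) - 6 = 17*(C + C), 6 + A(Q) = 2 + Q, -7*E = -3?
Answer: 2009477282/5043507 ≈ 398.43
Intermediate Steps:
E = 3/7 (E = -⅐*(-3) = 3/7 ≈ 0.42857)
A(Q) = -4 + Q (A(Q) = -6 + (2 + Q) = -4 + Q)
V(C) = 6 + 34*C (V(C) = 6 + 17*(C + C) = 6 + 17*(2*C) = 6 + 34*C)
j(c, O) = -2 - 25*O/7 (j(c, O) = -2 + (-4 + 3/7)*O = -2 - 25*O/7)
1/(-233157 - 487344) - j(V(-19), 111) = 1/(-233157 - 487344) - (-2 - 25/7*111) = 1/(-720501) - (-2 - 2775/7) = -1/720501 - 1*(-2789/7) = -1/720501 + 2789/7 = 2009477282/5043507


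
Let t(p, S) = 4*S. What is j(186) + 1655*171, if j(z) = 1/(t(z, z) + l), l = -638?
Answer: 29998531/106 ≈ 2.8301e+5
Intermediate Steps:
j(z) = 1/(-638 + 4*z) (j(z) = 1/(4*z - 638) = 1/(-638 + 4*z))
j(186) + 1655*171 = 1/(2*(-319 + 2*186)) + 1655*171 = 1/(2*(-319 + 372)) + 283005 = (½)/53 + 283005 = (½)*(1/53) + 283005 = 1/106 + 283005 = 29998531/106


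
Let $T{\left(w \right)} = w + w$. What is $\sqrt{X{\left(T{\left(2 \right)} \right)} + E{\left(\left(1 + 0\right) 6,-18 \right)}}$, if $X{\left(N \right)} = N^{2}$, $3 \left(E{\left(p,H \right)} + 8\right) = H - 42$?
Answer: $2 i \sqrt{3} \approx 3.4641 i$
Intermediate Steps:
$E{\left(p,H \right)} = -22 + \frac{H}{3}$ ($E{\left(p,H \right)} = -8 + \frac{H - 42}{3} = -8 + \frac{-42 + H}{3} = -8 + \left(-14 + \frac{H}{3}\right) = -22 + \frac{H}{3}$)
$T{\left(w \right)} = 2 w$
$\sqrt{X{\left(T{\left(2 \right)} \right)} + E{\left(\left(1 + 0\right) 6,-18 \right)}} = \sqrt{\left(2 \cdot 2\right)^{2} + \left(-22 + \frac{1}{3} \left(-18\right)\right)} = \sqrt{4^{2} - 28} = \sqrt{16 - 28} = \sqrt{-12} = 2 i \sqrt{3}$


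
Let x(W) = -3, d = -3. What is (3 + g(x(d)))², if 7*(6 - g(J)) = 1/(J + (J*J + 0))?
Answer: 142129/1764 ≈ 80.572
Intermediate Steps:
g(J) = 6 - 1/(7*(J + J²)) (g(J) = 6 - 1/(7*(J + (J*J + 0))) = 6 - 1/(7*(J + (J² + 0))) = 6 - 1/(7*(J + J²)))
(3 + g(x(d)))² = (3 + (⅐)*(-1 + 42*(-3) + 42*(-3)²)/(-3*(1 - 3)))² = (3 + (⅐)*(-⅓)*(-1 - 126 + 42*9)/(-2))² = (3 + (⅐)*(-⅓)*(-½)*(-1 - 126 + 378))² = (3 + (⅐)*(-⅓)*(-½)*251)² = (3 + 251/42)² = (377/42)² = 142129/1764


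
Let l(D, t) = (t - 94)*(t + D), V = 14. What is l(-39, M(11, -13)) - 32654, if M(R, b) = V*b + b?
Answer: 34972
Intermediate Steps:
M(R, b) = 15*b (M(R, b) = 14*b + b = 15*b)
l(D, t) = (-94 + t)*(D + t)
l(-39, M(11, -13)) - 32654 = ((15*(-13))² - 94*(-39) - 1410*(-13) - 585*(-13)) - 32654 = ((-195)² + 3666 - 94*(-195) - 39*(-195)) - 32654 = (38025 + 3666 + 18330 + 7605) - 32654 = 67626 - 32654 = 34972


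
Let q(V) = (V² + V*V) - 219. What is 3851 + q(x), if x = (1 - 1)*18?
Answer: 3632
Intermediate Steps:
x = 0 (x = 0*18 = 0)
q(V) = -219 + 2*V² (q(V) = (V² + V²) - 219 = 2*V² - 219 = -219 + 2*V²)
3851 + q(x) = 3851 + (-219 + 2*0²) = 3851 + (-219 + 2*0) = 3851 + (-219 + 0) = 3851 - 219 = 3632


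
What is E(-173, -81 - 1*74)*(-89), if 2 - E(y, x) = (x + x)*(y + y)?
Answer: 9545962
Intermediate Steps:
E(y, x) = 2 - 4*x*y (E(y, x) = 2 - (x + x)*(y + y) = 2 - 2*x*2*y = 2 - 4*x*y)
E(-173, -81 - 1*74)*(-89) = (2 - 4*(-81 - 1*74)*(-173))*(-89) = (2 - 4*(-81 - 74)*(-173))*(-89) = (2 - 4*(-155)*(-173))*(-89) = (2 - 107260)*(-89) = -107258*(-89) = 9545962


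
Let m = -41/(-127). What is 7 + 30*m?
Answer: 2119/127 ≈ 16.685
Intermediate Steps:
m = 41/127 (m = -41*(-1/127) = 41/127 ≈ 0.32283)
7 + 30*m = 7 + 30*(41/127) = 7 + 1230/127 = 2119/127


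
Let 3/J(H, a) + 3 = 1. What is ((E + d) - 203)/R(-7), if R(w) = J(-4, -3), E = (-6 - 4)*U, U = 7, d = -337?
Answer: 1220/3 ≈ 406.67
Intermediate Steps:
J(H, a) = -3/2 (J(H, a) = 3/(-3 + 1) = 3/(-2) = 3*(-½) = -3/2)
E = -70 (E = (-6 - 4)*7 = -10*7 = -70)
R(w) = -3/2
((E + d) - 203)/R(-7) = ((-70 - 337) - 203)/(-3/2) = (-407 - 203)*(-⅔) = -610*(-⅔) = 1220/3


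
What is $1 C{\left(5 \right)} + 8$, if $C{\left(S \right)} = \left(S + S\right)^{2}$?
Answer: $108$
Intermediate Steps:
$C{\left(S \right)} = 4 S^{2}$ ($C{\left(S \right)} = \left(2 S\right)^{2} = 4 S^{2}$)
$1 C{\left(5 \right)} + 8 = 1 \cdot 4 \cdot 5^{2} + 8 = 1 \cdot 4 \cdot 25 + 8 = 1 \cdot 100 + 8 = 100 + 8 = 108$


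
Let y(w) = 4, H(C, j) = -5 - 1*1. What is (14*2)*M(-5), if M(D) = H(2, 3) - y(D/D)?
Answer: -280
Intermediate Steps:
H(C, j) = -6 (H(C, j) = -5 - 1 = -6)
M(D) = -10 (M(D) = -6 - 1*4 = -6 - 4 = -10)
(14*2)*M(-5) = (14*2)*(-10) = 28*(-10) = -280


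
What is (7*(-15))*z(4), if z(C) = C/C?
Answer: -105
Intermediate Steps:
z(C) = 1
(7*(-15))*z(4) = (7*(-15))*1 = -105*1 = -105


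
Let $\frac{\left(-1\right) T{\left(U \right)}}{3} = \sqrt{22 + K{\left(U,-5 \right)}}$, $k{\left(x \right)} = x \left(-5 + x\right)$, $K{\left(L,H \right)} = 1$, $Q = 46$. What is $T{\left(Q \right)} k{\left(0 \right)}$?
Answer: $0$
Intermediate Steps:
$T{\left(U \right)} = - 3 \sqrt{23}$ ($T{\left(U \right)} = - 3 \sqrt{22 + 1} = - 3 \sqrt{23}$)
$T{\left(Q \right)} k{\left(0 \right)} = - 3 \sqrt{23} \cdot 0 \left(-5 + 0\right) = - 3 \sqrt{23} \cdot 0 \left(-5\right) = - 3 \sqrt{23} \cdot 0 = 0$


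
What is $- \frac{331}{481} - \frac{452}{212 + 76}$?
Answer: $- \frac{78185}{34632} \approx -2.2576$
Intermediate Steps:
$- \frac{331}{481} - \frac{452}{212 + 76} = \left(-331\right) \frac{1}{481} - \frac{452}{288} = - \frac{331}{481} - \frac{113}{72} = - \frac{78185}{34632}$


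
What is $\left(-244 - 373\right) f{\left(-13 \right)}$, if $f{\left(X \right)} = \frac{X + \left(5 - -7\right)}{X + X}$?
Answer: $- \frac{617}{26} \approx -23.731$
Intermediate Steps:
$f{\left(X \right)} = \frac{12 + X}{2 X}$ ($f{\left(X \right)} = \frac{X + \left(5 + 7\right)}{2 X} = \left(X + 12\right) \frac{1}{2 X} = \left(12 + X\right) \frac{1}{2 X} = \frac{12 + X}{2 X}$)
$\left(-244 - 373\right) f{\left(-13 \right)} = \left(-244 - 373\right) \frac{12 - 13}{2 \left(-13\right)} = - 617 \cdot \frac{1}{2} \left(- \frac{1}{13}\right) \left(-1\right) = \left(-617\right) \frac{1}{26} = - \frac{617}{26}$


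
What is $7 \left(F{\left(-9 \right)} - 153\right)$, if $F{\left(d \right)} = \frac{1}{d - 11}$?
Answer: $- \frac{21427}{20} \approx -1071.3$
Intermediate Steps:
$F{\left(d \right)} = \frac{1}{-11 + d}$
$7 \left(F{\left(-9 \right)} - 153\right) = 7 \left(\frac{1}{-11 - 9} - 153\right) = 7 \left(\frac{1}{-20} - 153\right) = 7 \left(- \frac{1}{20} - 153\right) = 7 \left(- \frac{3061}{20}\right) = - \frac{21427}{20}$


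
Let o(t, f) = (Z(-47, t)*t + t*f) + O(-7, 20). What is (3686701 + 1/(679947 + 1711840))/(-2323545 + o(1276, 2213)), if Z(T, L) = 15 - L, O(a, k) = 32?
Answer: -8817803524688/2651920145907 ≈ -3.3251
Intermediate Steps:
o(t, f) = 32 + f*t + t*(15 - t) (o(t, f) = ((15 - t)*t + t*f) + 32 = (t*(15 - t) + f*t) + 32 = (f*t + t*(15 - t)) + 32 = 32 + f*t + t*(15 - t))
(3686701 + 1/(679947 + 1711840))/(-2323545 + o(1276, 2213)) = (3686701 + 1/(679947 + 1711840))/(-2323545 + (32 + 2213*1276 - 1*1276*(-15 + 1276))) = (3686701 + 1/2391787)/(-2323545 + (32 + 2823788 - 1*1276*1261)) = (3686701 + 1/2391787)/(-2323545 + (32 + 2823788 - 1609036)) = 8817803524688/(2391787*(-2323545 + 1214784)) = (8817803524688/2391787)/(-1108761) = (8817803524688/2391787)*(-1/1108761) = -8817803524688/2651920145907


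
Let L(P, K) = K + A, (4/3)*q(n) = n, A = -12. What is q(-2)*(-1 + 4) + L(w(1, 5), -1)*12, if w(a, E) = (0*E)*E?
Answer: -321/2 ≈ -160.50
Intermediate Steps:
q(n) = 3*n/4
w(a, E) = 0 (w(a, E) = 0*E = 0)
L(P, K) = -12 + K (L(P, K) = K - 12 = -12 + K)
q(-2)*(-1 + 4) + L(w(1, 5), -1)*12 = ((¾)*(-2))*(-1 + 4) + (-12 - 1)*12 = -3/2*3 - 13*12 = -9/2 - 156 = -321/2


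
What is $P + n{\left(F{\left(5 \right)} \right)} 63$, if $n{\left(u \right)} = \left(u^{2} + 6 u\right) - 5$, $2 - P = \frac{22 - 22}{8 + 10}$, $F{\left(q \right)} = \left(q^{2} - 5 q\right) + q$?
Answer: $3152$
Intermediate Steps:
$F{\left(q \right)} = q^{2} - 4 q$
$P = 2$ ($P = 2 - \frac{22 - 22}{8 + 10} = 2 - \frac{0}{18} = 2 - 0 \cdot \frac{1}{18} = 2 - 0 = 2 + 0 = 2$)
$n{\left(u \right)} = -5 + u^{2} + 6 u$
$P + n{\left(F{\left(5 \right)} \right)} 63 = 2 + \left(-5 + \left(5 \left(-4 + 5\right)\right)^{2} + 6 \cdot 5 \left(-4 + 5\right)\right) 63 = 2 + \left(-5 + \left(5 \cdot 1\right)^{2} + 6 \cdot 5 \cdot 1\right) 63 = 2 + \left(-5 + 5^{2} + 6 \cdot 5\right) 63 = 2 + \left(-5 + 25 + 30\right) 63 = 2 + 50 \cdot 63 = 2 + 3150 = 3152$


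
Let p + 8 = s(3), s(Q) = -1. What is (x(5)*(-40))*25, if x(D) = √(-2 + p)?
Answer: -1000*I*√11 ≈ -3316.6*I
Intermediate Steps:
p = -9 (p = -8 - 1 = -9)
x(D) = I*√11 (x(D) = √(-2 - 9) = √(-11) = I*√11)
(x(5)*(-40))*25 = ((I*√11)*(-40))*25 = -40*I*√11*25 = -1000*I*√11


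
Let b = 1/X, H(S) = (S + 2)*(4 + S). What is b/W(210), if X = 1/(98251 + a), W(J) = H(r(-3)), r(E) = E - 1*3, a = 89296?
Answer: 187547/8 ≈ 23443.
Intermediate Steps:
r(E) = -3 + E (r(E) = E - 3 = -3 + E)
H(S) = (2 + S)*(4 + S)
W(J) = 8 (W(J) = 8 + (-3 - 3)**2 + 6*(-3 - 3) = 8 + (-6)**2 + 6*(-6) = 8 + 36 - 36 = 8)
X = 1/187547 (X = 1/(98251 + 89296) = 1/187547 ≈ 5.3320e-6)
b = 187547 (b = 1/(1/187547) = 187547)
b/W(210) = 187547/8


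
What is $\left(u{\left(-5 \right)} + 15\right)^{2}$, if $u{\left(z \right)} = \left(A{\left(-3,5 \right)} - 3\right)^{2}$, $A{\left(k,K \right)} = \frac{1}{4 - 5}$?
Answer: $961$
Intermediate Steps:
$A{\left(k,K \right)} = -1$ ($A{\left(k,K \right)} = \frac{1}{-1} = -1$)
$u{\left(z \right)} = 16$ ($u{\left(z \right)} = \left(-1 - 3\right)^{2} = \left(-4\right)^{2} = 16$)
$\left(u{\left(-5 \right)} + 15\right)^{2} = \left(16 + 15\right)^{2} = 31^{2} = 961$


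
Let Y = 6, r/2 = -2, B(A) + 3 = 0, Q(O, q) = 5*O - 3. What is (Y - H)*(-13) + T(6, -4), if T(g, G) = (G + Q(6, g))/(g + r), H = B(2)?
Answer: -211/2 ≈ -105.50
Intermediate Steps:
Q(O, q) = -3 + 5*O
B(A) = -3 (B(A) = -3 + 0 = -3)
r = -4 (r = 2*(-2) = -4)
H = -3
T(g, G) = (27 + G)/(-4 + g) (T(g, G) = (G + (-3 + 5*6))/(g - 4) = (G + (-3 + 30))/(-4 + g) = (G + 27)/(-4 + g) = (27 + G)/(-4 + g))
(Y - H)*(-13) + T(6, -4) = (6 - 1*(-3))*(-13) + (27 - 4)/(-4 + 6) = (6 + 3)*(-13) + 23/2 = 9*(-13) + (½)*23 = -117 + 23/2 = -211/2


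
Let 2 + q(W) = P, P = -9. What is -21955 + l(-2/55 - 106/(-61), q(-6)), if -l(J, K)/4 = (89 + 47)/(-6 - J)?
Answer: -282724085/12919 ≈ -21884.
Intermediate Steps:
q(W) = -11 (q(W) = -2 - 9 = -11)
l(J, K) = -544/(-6 - J) (l(J, K) = -4*(89 + 47)/(-6 - J) = -544/(-6 - J))
-21955 + l(-2/55 - 106/(-61), q(-6)) = -21955 + 544/(6 + (-2/55 - 106/(-61))) = -21955 + 544/(6 + (-2*1/55 - 106*(-1/61))) = -21955 + 544/(6 + (-2/55 + 106/61)) = -21955 + 544/(6 + 5708/3355) = -21955 + 544/(25838/3355) = -21955 + 544*(3355/25838) = -21955 + 912560/12919 = -282724085/12919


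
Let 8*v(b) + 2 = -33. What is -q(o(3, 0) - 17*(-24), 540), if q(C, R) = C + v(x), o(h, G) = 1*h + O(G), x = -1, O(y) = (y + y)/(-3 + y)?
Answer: -3253/8 ≈ -406.63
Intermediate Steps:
O(y) = 2*y/(-3 + y) (O(y) = (2*y)/(-3 + y) = 2*y/(-3 + y))
v(b) = -35/8 (v(b) = -¼ + (⅛)*(-33) = -¼ - 33/8 = -35/8)
o(h, G) = h + 2*G/(-3 + G) (o(h, G) = 1*h + 2*G/(-3 + G) = h + 2*G/(-3 + G))
q(C, R) = -35/8 + C (q(C, R) = C - 35/8 = -35/8 + C)
-q(o(3, 0) - 17*(-24), 540) = -(-35/8 + ((2*0 + 3*(-3 + 0))/(-3 + 0) - 17*(-24))) = -(-35/8 + ((0 + 3*(-3))/(-3) + 408)) = -(-35/8 + (-(0 - 9)/3 + 408)) = -(-35/8 + (-⅓*(-9) + 408)) = -(-35/8 + (3 + 408)) = -(-35/8 + 411) = -1*3253/8 = -3253/8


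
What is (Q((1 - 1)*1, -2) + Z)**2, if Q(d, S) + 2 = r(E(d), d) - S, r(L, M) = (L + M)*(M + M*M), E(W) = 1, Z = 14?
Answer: 196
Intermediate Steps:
r(L, M) = (L + M)*(M + M**2)
Q(d, S) = -2 - S + d*(1 + d**2 + 2*d) (Q(d, S) = -2 + (d*(1 + d + d**2 + 1*d) - S) = -2 + (d*(1 + d + d**2 + d) - S) = -2 + (d*(1 + d**2 + 2*d) - S) = -2 + (-S + d*(1 + d**2 + 2*d)) = -2 - S + d*(1 + d**2 + 2*d))
(Q((1 - 1)*1, -2) + Z)**2 = ((-2 - 1*(-2) + ((1 - 1)*1)*(1 + ((1 - 1)*1)**2 + 2*((1 - 1)*1))) + 14)**2 = ((-2 + 2 + (0*1)*(1 + (0*1)**2 + 2*(0*1))) + 14)**2 = ((-2 + 2 + 0*(1 + 0**2 + 2*0)) + 14)**2 = ((-2 + 2 + 0*(1 + 0 + 0)) + 14)**2 = ((-2 + 2 + 0*1) + 14)**2 = ((-2 + 2 + 0) + 14)**2 = (0 + 14)**2 = 14**2 = 196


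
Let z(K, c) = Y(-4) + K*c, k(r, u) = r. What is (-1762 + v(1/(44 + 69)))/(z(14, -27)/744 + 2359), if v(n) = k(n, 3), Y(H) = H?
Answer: -74067060/99141341 ≈ -0.74709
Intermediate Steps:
v(n) = n
z(K, c) = -4 + K*c
(-1762 + v(1/(44 + 69)))/(z(14, -27)/744 + 2359) = (-1762 + 1/(44 + 69))/((-4 + 14*(-27))/744 + 2359) = (-1762 + 1/113)/((-4 - 378)*(1/744) + 2359) = (-1762 + 1/113)/(-382*1/744 + 2359) = -199105/(113*(-191/372 + 2359)) = -199105/(113*877357/372) = -199105/113*372/877357 = -74067060/99141341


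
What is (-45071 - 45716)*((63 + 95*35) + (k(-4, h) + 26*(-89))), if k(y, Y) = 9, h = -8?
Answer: -98322321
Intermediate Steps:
(-45071 - 45716)*((63 + 95*35) + (k(-4, h) + 26*(-89))) = (-45071 - 45716)*((63 + 95*35) + (9 + 26*(-89))) = -90787*((63 + 3325) + (9 - 2314)) = -90787*(3388 - 2305) = -90787*1083 = -98322321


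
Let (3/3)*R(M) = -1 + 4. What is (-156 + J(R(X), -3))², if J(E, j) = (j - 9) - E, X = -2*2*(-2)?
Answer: 29241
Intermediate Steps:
X = 8 (X = -4*(-2) = 8)
R(M) = 3 (R(M) = -1 + 4 = 3)
J(E, j) = -9 + j - E (J(E, j) = (-9 + j) - E = -9 + j - E)
(-156 + J(R(X), -3))² = (-156 + (-9 - 3 - 1*3))² = (-156 + (-9 - 3 - 3))² = (-156 - 15)² = (-171)² = 29241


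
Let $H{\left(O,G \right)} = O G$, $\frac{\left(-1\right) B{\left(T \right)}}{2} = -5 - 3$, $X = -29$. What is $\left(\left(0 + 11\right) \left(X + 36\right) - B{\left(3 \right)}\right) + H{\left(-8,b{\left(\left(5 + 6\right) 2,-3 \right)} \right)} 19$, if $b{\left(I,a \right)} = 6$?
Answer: $-851$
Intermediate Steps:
$B{\left(T \right)} = 16$ ($B{\left(T \right)} = - 2 \left(-5 - 3\right) = \left(-2\right) \left(-8\right) = 16$)
$H{\left(O,G \right)} = G O$
$\left(\left(0 + 11\right) \left(X + 36\right) - B{\left(3 \right)}\right) + H{\left(-8,b{\left(\left(5 + 6\right) 2,-3 \right)} \right)} 19 = \left(\left(0 + 11\right) \left(-29 + 36\right) - 16\right) + 6 \left(-8\right) 19 = \left(11 \cdot 7 - 16\right) - 912 = \left(77 - 16\right) - 912 = 61 - 912 = -851$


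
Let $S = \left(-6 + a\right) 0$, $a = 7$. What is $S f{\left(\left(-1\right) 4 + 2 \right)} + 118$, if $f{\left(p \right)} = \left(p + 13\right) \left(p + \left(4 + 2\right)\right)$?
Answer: $118$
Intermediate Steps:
$f{\left(p \right)} = \left(6 + p\right) \left(13 + p\right)$ ($f{\left(p \right)} = \left(13 + p\right) \left(p + 6\right) = \left(13 + p\right) \left(6 + p\right) = \left(6 + p\right) \left(13 + p\right)$)
$S = 0$ ($S = \left(-6 + 7\right) 0 = 1 \cdot 0 = 0$)
$S f{\left(\left(-1\right) 4 + 2 \right)} + 118 = 0 \left(78 + \left(\left(-1\right) 4 + 2\right)^{2} + 19 \left(\left(-1\right) 4 + 2\right)\right) + 118 = 0 \left(78 + \left(-4 + 2\right)^{2} + 19 \left(-4 + 2\right)\right) + 118 = 0 \left(78 + \left(-2\right)^{2} + 19 \left(-2\right)\right) + 118 = 0 \left(78 + 4 - 38\right) + 118 = 0 \cdot 44 + 118 = 0 + 118 = 118$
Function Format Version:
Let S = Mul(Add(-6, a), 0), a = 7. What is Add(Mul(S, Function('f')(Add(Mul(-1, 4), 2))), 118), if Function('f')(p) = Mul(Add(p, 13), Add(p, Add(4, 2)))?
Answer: 118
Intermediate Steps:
Function('f')(p) = Mul(Add(6, p), Add(13, p)) (Function('f')(p) = Mul(Add(13, p), Add(p, 6)) = Mul(Add(13, p), Add(6, p)) = Mul(Add(6, p), Add(13, p)))
S = 0 (S = Mul(Add(-6, 7), 0) = Mul(1, 0) = 0)
Add(Mul(S, Function('f')(Add(Mul(-1, 4), 2))), 118) = Add(Mul(0, Add(78, Pow(Add(Mul(-1, 4), 2), 2), Mul(19, Add(Mul(-1, 4), 2)))), 118) = Add(Mul(0, Add(78, Pow(Add(-4, 2), 2), Mul(19, Add(-4, 2)))), 118) = Add(Mul(0, Add(78, Pow(-2, 2), Mul(19, -2))), 118) = Add(Mul(0, Add(78, 4, -38)), 118) = Add(Mul(0, 44), 118) = Add(0, 118) = 118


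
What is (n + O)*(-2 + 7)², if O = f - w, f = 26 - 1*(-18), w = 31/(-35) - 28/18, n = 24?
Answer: 110945/63 ≈ 1761.0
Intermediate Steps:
w = -769/315 (w = 31*(-1/35) - 28*1/18 = -31/35 - 14/9 = -769/315 ≈ -2.4413)
f = 44 (f = 26 + 18 = 44)
O = 14629/315 (O = 44 - 1*(-769/315) = 44 + 769/315 = 14629/315 ≈ 46.441)
(n + O)*(-2 + 7)² = (24 + 14629/315)*(-2 + 7)² = (22189/315)*5² = (22189/315)*25 = 110945/63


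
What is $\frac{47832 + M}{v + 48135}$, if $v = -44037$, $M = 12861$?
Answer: $\frac{20231}{1366} \approx 14.81$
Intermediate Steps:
$\frac{47832 + M}{v + 48135} = \frac{47832 + 12861}{-44037 + 48135} = \frac{60693}{4098} = 60693 \cdot \frac{1}{4098} = \frac{20231}{1366}$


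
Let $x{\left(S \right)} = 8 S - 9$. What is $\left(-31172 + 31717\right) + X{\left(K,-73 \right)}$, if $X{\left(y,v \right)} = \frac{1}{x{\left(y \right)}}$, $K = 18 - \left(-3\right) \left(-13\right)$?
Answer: $\frac{96464}{177} \approx 544.99$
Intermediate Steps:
$x{\left(S \right)} = -9 + 8 S$
$K = -21$ ($K = 18 - 39 = -21$)
$X{\left(y,v \right)} = \frac{1}{-9 + 8 y}$
$\left(-31172 + 31717\right) + X{\left(K,-73 \right)} = \left(-31172 + 31717\right) + \frac{1}{-9 + 8 \left(-21\right)} = 545 + \frac{1}{-9 - 168} = 545 + \frac{1}{-177} = 545 - \frac{1}{177} = \frac{96464}{177}$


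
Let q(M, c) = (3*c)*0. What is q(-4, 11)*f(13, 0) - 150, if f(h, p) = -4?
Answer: -150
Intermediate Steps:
q(M, c) = 0
q(-4, 11)*f(13, 0) - 150 = 0*(-4) - 150 = 0 - 150 = -150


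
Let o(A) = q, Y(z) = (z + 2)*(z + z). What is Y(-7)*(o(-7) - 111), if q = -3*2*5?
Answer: -9870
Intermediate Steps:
q = -30 (q = -6*5 = -30)
Y(z) = 2*z*(2 + z) (Y(z) = (2 + z)*(2*z) = 2*z*(2 + z))
o(A) = -30
Y(-7)*(o(-7) - 111) = (2*(-7)*(2 - 7))*(-30 - 111) = (2*(-7)*(-5))*(-141) = 70*(-141) = -9870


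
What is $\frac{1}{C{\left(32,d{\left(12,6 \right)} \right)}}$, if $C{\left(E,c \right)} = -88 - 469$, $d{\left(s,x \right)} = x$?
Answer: $- \frac{1}{557} \approx -0.0017953$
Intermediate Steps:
$C{\left(E,c \right)} = -557$ ($C{\left(E,c \right)} = -88 - 469 = -557$)
$\frac{1}{C{\left(32,d{\left(12,6 \right)} \right)}} = \frac{1}{-557} = - \frac{1}{557}$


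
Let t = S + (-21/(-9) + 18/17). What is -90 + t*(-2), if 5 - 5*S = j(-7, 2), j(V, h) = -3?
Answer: -25496/255 ≈ -99.984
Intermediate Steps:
S = 8/5 (S = 1 - ⅕*(-3) = 1 + ⅗ = 8/5 ≈ 1.6000)
t = 1273/255 (t = 8/5 + (-21/(-9) + 18/17) = 8/5 + (-21*(-⅑) + 18*(1/17)) = 8/5 + (7/3 + 18/17) = 8/5 + 173/51 = 1273/255 ≈ 4.9922)
-90 + t*(-2) = -90 + (1273/255)*(-2) = -90 - 2546/255 = -25496/255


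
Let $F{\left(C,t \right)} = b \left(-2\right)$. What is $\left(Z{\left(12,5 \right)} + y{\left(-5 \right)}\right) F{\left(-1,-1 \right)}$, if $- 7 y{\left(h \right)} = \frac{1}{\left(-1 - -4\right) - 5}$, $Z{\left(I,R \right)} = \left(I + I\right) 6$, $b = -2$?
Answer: $\frac{4034}{7} \approx 576.29$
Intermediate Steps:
$Z{\left(I,R \right)} = 12 I$ ($Z{\left(I,R \right)} = 2 I 6 = 12 I$)
$y{\left(h \right)} = \frac{1}{14}$ ($y{\left(h \right)} = - \frac{1}{7 \left(\left(-1 - -4\right) - 5\right)} = - \frac{1}{7 \left(\left(-1 + 4\right) - 5\right)} = - \frac{1}{7 \left(3 - 5\right)} = - \frac{1}{7 \left(-2\right)} = \left(- \frac{1}{7}\right) \left(- \frac{1}{2}\right) = \frac{1}{14}$)
$F{\left(C,t \right)} = 4$ ($F{\left(C,t \right)} = \left(-2\right) \left(-2\right) = 4$)
$\left(Z{\left(12,5 \right)} + y{\left(-5 \right)}\right) F{\left(-1,-1 \right)} = \left(12 \cdot 12 + \frac{1}{14}\right) 4 = \left(144 + \frac{1}{14}\right) 4 = \frac{2017}{14} \cdot 4 = \frac{4034}{7}$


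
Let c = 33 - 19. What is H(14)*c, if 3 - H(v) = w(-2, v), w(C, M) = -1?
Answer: 56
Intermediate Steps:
H(v) = 4 (H(v) = 3 - 1*(-1) = 3 + 1 = 4)
c = 14
H(14)*c = 4*14 = 56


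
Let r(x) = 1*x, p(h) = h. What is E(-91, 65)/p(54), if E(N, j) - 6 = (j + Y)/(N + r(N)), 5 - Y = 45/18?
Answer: 683/6552 ≈ 0.10424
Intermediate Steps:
Y = 5/2 (Y = 5 - 45/18 = 5 - 1*5/2 = 5 - 5/2 = 5/2 ≈ 2.5000)
r(x) = x
E(N, j) = 6 + (5/2 + j)/(2*N) (E(N, j) = 6 + (j + 5/2)/(N + N) = 6 + (5/2 + j)/((2*N)) = 6 + (5/2 + j)*(1/(2*N)) = 6 + (5/2 + j)/(2*N))
E(-91, 65)/p(54) = ((¼)*(5 + 2*65 + 24*(-91))/(-91))/54 = ((¼)*(-1/91)*(5 + 130 - 2184))*(1/54) = ((¼)*(-1/91)*(-2049))*(1/54) = (2049/364)*(1/54) = 683/6552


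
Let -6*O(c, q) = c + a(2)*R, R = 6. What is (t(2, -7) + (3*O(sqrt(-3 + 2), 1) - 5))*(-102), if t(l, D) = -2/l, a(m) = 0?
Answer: 612 + 51*I ≈ 612.0 + 51.0*I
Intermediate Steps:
O(c, q) = -c/6 (O(c, q) = -(c + 0*6)/6 = -(c + 0)/6 = -c/6)
(t(2, -7) + (3*O(sqrt(-3 + 2), 1) - 5))*(-102) = (-2/2 + (3*(-sqrt(-3 + 2)/6) - 5))*(-102) = (-2*1/2 + (3*(-I/6) - 5))*(-102) = (-1 + (3*(-I/6) - 5))*(-102) = (-1 + (-I/2 - 5))*(-102) = (-1 + (-5 - I/2))*(-102) = (-6 - I/2)*(-102) = 612 + 51*I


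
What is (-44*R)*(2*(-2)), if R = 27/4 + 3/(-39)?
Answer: 15268/13 ≈ 1174.5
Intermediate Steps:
R = 347/52 (R = 27*(¼) + 3*(-1/39) = 27/4 - 1/13 = 347/52 ≈ 6.6731)
(-44*R)*(2*(-2)) = (-44*347/52)*(2*(-2)) = -3817/13*(-4) = 15268/13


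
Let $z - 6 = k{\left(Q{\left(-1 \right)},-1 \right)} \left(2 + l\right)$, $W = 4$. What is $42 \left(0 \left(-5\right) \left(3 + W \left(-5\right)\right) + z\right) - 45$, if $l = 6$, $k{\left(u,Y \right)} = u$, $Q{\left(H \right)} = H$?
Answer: $-129$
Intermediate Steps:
$z = -2$ ($z = 6 - \left(2 + 6\right) = 6 - 8 = -2$)
$42 \left(0 \left(-5\right) \left(3 + W \left(-5\right)\right) + z\right) - 45 = 42 \left(0 \left(-5\right) \left(3 + 4 \left(-5\right)\right) - 2\right) - 45 = 42 \left(0 \left(3 - 20\right) - 2\right) - 45 = 42 \left(0 \left(-17\right) - 2\right) - 45 = 42 \left(0 - 2\right) - 45 = 42 \left(-2\right) - 45 = -84 - 45 = -129$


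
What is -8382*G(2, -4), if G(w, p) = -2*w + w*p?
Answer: 100584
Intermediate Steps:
G(w, p) = -2*w + p*w
-8382*G(2, -4) = -16764*(-2 - 4) = -16764*(-6) = -8382*(-12) = 100584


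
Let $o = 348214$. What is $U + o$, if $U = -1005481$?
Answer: $-657267$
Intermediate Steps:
$U + o = -1005481 + 348214 = -657267$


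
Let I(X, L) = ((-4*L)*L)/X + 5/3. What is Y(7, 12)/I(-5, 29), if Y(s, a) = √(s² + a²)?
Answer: 15*√193/10117 ≈ 0.020598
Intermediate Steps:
Y(s, a) = √(a² + s²)
I(X, L) = 5/3 - 4*L²/X (I(X, L) = (-4*L²)/X + 5*(⅓) = -4*L²/X + 5/3 = 5/3 - 4*L²/X)
Y(7, 12)/I(-5, 29) = √(12² + 7²)/(5/3 - 4*29²/(-5)) = √(144 + 49)/(5/3 - 4*841*(-⅕)) = √193/(5/3 + 3364/5) = √193/(10117/15) = √193*(15/10117) = 15*√193/10117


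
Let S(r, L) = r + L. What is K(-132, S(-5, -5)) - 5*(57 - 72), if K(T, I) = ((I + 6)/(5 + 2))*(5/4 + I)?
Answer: 80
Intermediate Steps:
S(r, L) = L + r
K(T, I) = (5/4 + I)*(6/7 + I/7) (K(T, I) = ((6 + I)/7)*(5*(1/4) + I) = ((6 + I)*(1/7))*(5/4 + I) = (6/7 + I/7)*(5/4 + I) = (5/4 + I)*(6/7 + I/7))
K(-132, S(-5, -5)) - 5*(57 - 72) = (15/14 + (-5 - 5)**2/7 + 29*(-5 - 5)/28) - 5*(57 - 72) = (15/14 + (1/7)*(-10)**2 + (29/28)*(-10)) - 5*(-15) = (15/14 + (1/7)*100 - 145/14) - 1*(-75) = (15/14 + 100/7 - 145/14) + 75 = 5 + 75 = 80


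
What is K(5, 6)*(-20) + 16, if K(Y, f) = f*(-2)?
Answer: 256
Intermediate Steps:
K(Y, f) = -2*f
K(5, 6)*(-20) + 16 = -2*6*(-20) + 16 = -12*(-20) + 16 = 240 + 16 = 256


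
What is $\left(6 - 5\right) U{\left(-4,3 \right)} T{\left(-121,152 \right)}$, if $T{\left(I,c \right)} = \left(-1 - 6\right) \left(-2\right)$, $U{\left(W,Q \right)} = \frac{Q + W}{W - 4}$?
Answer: $\frac{7}{4} \approx 1.75$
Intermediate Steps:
$U{\left(W,Q \right)} = \frac{Q + W}{-4 + W}$
$T{\left(I,c \right)} = 14$ ($T{\left(I,c \right)} = \left(-7\right) \left(-2\right) = 14$)
$\left(6 - 5\right) U{\left(-4,3 \right)} T{\left(-121,152 \right)} = \left(6 - 5\right) \frac{3 - 4}{-4 - 4} \cdot 14 = 1 \frac{1}{-8} \left(-1\right) 14 = 1 \left(\left(- \frac{1}{8}\right) \left(-1\right)\right) 14 = 1 \cdot \frac{1}{8} \cdot 14 = \frac{1}{8} \cdot 14 = \frac{7}{4}$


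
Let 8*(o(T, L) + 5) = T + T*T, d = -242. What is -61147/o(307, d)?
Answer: -122294/23629 ≈ -5.1756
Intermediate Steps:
o(T, L) = -5 + T/8 + T**2/8 (o(T, L) = -5 + (T + T*T)/8 = -5 + (T + T**2)/8 = -5 + (T/8 + T**2/8) = -5 + T/8 + T**2/8)
-61147/o(307, d) = -61147/(-5 + (1/8)*307 + (1/8)*307**2) = -61147/(-5 + 307/8 + (1/8)*94249) = -61147/(-5 + 307/8 + 94249/8) = -61147/23629/2 = -61147*2/23629 = -122294/23629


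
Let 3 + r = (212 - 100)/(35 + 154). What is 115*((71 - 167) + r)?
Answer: -305555/27 ≈ -11317.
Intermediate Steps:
r = -65/27 (r = -3 + (212 - 100)/(35 + 154) = -3 + 112/189 = -3 + 112*(1/189) = -3 + 16/27 = -65/27 ≈ -2.4074)
115*((71 - 167) + r) = 115*((71 - 167) - 65/27) = 115*(-96 - 65/27) = 115*(-2657/27) = -305555/27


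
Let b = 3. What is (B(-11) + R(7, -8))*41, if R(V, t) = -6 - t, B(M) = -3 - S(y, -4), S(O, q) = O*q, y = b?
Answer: 451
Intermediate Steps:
y = 3
B(M) = 9 (B(M) = -3 - 3*(-4) = -3 - 1*(-12) = -3 + 12 = 9)
(B(-11) + R(7, -8))*41 = (9 + (-6 - 1*(-8)))*41 = (9 + (-6 + 8))*41 = (9 + 2)*41 = 11*41 = 451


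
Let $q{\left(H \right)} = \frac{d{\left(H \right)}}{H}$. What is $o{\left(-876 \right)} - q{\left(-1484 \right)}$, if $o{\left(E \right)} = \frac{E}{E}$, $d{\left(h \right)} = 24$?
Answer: $\frac{377}{371} \approx 1.0162$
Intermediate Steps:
$o{\left(E \right)} = 1$
$q{\left(H \right)} = \frac{24}{H}$
$o{\left(-876 \right)} - q{\left(-1484 \right)} = 1 - \frac{24}{-1484} = 1 - 24 \left(- \frac{1}{1484}\right) = 1 - - \frac{6}{371} = 1 + \frac{6}{371} = \frac{377}{371}$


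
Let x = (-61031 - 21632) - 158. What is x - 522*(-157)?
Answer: -867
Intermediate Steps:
x = -82821 (x = -82663 - 158 = -82821)
x - 522*(-157) = -82821 - 522*(-157) = -82821 - 1*(-81954) = -82821 + 81954 = -867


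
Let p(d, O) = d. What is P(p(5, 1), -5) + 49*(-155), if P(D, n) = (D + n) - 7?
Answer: -7602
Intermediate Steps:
P(D, n) = -7 + D + n
P(p(5, 1), -5) + 49*(-155) = (-7 + 5 - 5) + 49*(-155) = -7 - 7595 = -7602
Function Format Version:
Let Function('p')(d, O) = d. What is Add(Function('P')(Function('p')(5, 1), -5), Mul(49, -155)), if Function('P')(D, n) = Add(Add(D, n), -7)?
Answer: -7602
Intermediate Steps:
Function('P')(D, n) = Add(-7, D, n)
Add(Function('P')(Function('p')(5, 1), -5), Mul(49, -155)) = Add(Add(-7, 5, -5), Mul(49, -155)) = Add(-7, -7595) = -7602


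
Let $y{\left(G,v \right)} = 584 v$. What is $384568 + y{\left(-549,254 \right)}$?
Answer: $532904$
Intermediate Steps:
$384568 + y{\left(-549,254 \right)} = 384568 + 584 \cdot 254 = 384568 + 148336 = 532904$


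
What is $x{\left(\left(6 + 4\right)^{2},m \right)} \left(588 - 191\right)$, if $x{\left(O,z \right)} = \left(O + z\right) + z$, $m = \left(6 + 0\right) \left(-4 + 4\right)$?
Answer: $39700$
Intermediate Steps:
$m = 0$ ($m = 6 \cdot 0 = 0$)
$x{\left(O,z \right)} = O + 2 z$
$x{\left(\left(6 + 4\right)^{2},m \right)} \left(588 - 191\right) = \left(\left(6 + 4\right)^{2} + 2 \cdot 0\right) \left(588 - 191\right) = \left(10^{2} + 0\right) 397 = \left(100 + 0\right) 397 = 100 \cdot 397 = 39700$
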